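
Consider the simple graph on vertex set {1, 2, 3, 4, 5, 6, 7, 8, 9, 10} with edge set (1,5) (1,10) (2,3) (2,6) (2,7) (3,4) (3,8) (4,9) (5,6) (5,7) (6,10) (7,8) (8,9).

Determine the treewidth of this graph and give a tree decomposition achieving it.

Each bag holds 3 vertices, so the decomposition has width 2, which upper-bounds the treewidth. Since 9–4–3–8–9 is a cycle in G, G is not acyclic. Forests are exactly the graphs of treewidth ≤ 1, so tw(G) ≥ 2. Hence tw(G) = 2 exactly.

Treewidth 2.
Bags: B1 = {4, 8, 9}  B2 = {3, 4, 8}  B3 = {3, 7, 8}  B4 = {2, 3, 7}  B5 = {2, 5, 7}  B6 = {2, 5, 6}  B7 = {1, 5, 6}  B8 = {1, 6, 10}
Tree: B1–B2, B2–B3, B3–B4, B4–B5, B5–B6, B6–B7, B7–B8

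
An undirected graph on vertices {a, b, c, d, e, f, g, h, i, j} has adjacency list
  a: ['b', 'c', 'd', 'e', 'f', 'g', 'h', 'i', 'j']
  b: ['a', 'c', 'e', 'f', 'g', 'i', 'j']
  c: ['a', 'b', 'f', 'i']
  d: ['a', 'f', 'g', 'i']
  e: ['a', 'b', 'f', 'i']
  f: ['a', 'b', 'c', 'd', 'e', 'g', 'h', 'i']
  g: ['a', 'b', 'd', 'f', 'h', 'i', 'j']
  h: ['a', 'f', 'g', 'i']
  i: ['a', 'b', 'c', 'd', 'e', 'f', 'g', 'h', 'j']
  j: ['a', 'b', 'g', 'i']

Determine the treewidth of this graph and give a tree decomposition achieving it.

Each bag holds 5 vertices, so the decomposition has width 4, which upper-bounds the treewidth. Conversely, {a, b, g, i, j} is a clique of size 5, and the vertices of any clique must share a bag in every tree decomposition; so some bag has ≥ 5 vertices and tw(G) ≥ 4. The upper and lower bounds meet at 4, so that is the treewidth.

Treewidth 4.
One optimal decomposition is:
Bags: B1 = {a, b, c, f, i}  B2 = {a, b, e, f, i}  B3 = {a, b, f, g, i}  B4 = {a, b, g, i, j}  B5 = {a, f, g, h, i}  B6 = {a, d, f, g, i}
Tree: B1–B2, B1–B3, B3–B4, B3–B5, B5–B6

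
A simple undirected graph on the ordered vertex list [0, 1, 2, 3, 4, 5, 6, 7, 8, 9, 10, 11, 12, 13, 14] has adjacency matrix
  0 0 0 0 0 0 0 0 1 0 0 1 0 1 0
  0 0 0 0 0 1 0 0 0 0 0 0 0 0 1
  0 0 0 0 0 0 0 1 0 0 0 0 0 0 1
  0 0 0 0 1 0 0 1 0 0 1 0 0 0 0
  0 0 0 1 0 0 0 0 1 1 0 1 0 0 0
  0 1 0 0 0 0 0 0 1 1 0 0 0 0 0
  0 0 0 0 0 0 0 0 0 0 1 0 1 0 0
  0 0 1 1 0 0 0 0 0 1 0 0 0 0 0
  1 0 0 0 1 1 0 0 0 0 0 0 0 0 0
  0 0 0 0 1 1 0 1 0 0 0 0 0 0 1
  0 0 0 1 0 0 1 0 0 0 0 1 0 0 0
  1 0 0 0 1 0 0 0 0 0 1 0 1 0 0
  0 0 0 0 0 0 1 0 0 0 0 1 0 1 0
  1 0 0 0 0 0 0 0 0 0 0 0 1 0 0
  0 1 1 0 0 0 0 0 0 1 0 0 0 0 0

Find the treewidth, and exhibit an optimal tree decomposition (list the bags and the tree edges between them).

Each bag holds 4 vertices, so the decomposition has width 3, which upper-bounds the treewidth. For the lower bound: the 4 vertex sets {1,2,14}, {7}, {9}, {3,4,5,8} are disjoint, each induces a connected subgraph, and every pair is joined by at least one edge of G. Contracting each set to a single vertex therefore yields K_{4} as a minor, and since treewidth is minor-monotone, tw(G) ≥ tw(K_{4}) = 3. Combining the bounds, tw(G) = 3.

Treewidth 3.
Bags: B1 = {1, 2, 7, 14}  B2 = {1, 7, 9, 14}  B3 = {1, 5, 7, 9}  B4 = {3, 5, 7, 9}  B5 = {3, 4, 5, 9}  B6 = {3, 4, 5, 8}  B7 = {3, 4, 8, 10}  B8 = {4, 8, 10, 11}  B9 = {0, 8, 10, 11}  B10 = {0, 6, 10, 11}  B11 = {0, 6, 11, 12}  B12 = {0, 6, 12, 13}
Tree: B1–B2, B2–B3, B3–B4, B4–B5, B5–B6, B6–B7, B7–B8, B8–B9, B9–B10, B10–B11, B11–B12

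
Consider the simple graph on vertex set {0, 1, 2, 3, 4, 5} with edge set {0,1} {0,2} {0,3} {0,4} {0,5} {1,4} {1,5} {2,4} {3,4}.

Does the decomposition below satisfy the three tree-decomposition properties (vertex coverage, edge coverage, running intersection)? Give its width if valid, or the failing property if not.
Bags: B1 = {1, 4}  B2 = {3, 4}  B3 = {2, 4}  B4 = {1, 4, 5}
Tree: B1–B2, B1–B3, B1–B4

A tree decomposition must satisfy three properties: every vertex lies in some bag; for every edge, both endpoints lie together in some bag; and for every vertex, the bags containing it form a connected subtree. Here vertex 0 appears in no bag, so the decomposition is invalid.

No — vertex 0 appears in no bag.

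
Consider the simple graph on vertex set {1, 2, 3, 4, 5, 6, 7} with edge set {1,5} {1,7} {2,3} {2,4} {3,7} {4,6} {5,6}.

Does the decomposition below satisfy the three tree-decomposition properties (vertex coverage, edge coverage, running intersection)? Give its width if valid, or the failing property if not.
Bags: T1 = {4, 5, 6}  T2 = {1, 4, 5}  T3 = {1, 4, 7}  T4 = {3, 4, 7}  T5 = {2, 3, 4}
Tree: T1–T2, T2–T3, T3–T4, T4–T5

Vertex coverage: the bags together contain {1, 2, 3, 4, 5, 6, 7}, the full vertex set. Edge coverage: each edge of G has both endpoints in at least one bag. Running intersection: for every vertex, the bags containing it form a connected subtree. All three properties hold, so this is a valid tree decomposition of width max|bag| − 1 = 2, and hence tw(G) ≤ 2.

Yes; width 2.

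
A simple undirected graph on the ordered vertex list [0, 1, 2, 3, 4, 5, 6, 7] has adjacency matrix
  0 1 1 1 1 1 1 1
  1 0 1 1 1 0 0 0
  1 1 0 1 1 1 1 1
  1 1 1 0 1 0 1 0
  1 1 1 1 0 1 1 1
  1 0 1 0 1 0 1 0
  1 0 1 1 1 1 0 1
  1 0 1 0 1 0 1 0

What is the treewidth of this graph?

4

A width-4 tree decomposition is:
Bags: B1 = {0, 2, 3, 4, 6}  B2 = {0, 1, 2, 3, 4}  B3 = {0, 2, 4, 6, 7}  B4 = {0, 2, 4, 5, 6}
Tree: B1–B2, B1–B3, B1–B4
Every bag has size at most 5, so the width is 5 − 1 = 4 and tw(G) ≤ 4. For the lower bound, the 5 vertices {0, 1, 2, 3, 4} are pairwise adjacent, and any tree decomposition puts a clique entirely inside one bag — forcing width ≥ 4. Combining the bounds, tw(G) = 4.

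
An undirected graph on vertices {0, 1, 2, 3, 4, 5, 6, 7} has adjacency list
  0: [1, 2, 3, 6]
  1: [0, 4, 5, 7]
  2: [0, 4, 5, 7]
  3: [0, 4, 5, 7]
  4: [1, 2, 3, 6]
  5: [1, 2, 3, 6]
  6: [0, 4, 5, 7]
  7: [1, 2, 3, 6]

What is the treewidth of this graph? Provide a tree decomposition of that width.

Every bag has size at most 5, so the width is 5 − 1 = 4 and tw(G) ≤ 4. For the lower bound: the 5 vertex sets {2,4}, {0,3}, {5,6}, {1}, {7} are disjoint, each induces a connected subgraph, and every pair is joined by at least one edge of G. Contracting each set to a single vertex therefore yields K_{5} as a minor, and since treewidth is minor-monotone, tw(G) ≥ tw(K_{5}) = 4. Therefore the treewidth is 4.

Treewidth 4.
One such decomposition:
Bags: B1 = {1, 2, 3, 4, 6}  B2 = {0, 1, 2, 3, 6}  B3 = {1, 2, 3, 5, 6}  B4 = {1, 2, 3, 6, 7}
Tree: B1–B2, B2–B3, B3–B4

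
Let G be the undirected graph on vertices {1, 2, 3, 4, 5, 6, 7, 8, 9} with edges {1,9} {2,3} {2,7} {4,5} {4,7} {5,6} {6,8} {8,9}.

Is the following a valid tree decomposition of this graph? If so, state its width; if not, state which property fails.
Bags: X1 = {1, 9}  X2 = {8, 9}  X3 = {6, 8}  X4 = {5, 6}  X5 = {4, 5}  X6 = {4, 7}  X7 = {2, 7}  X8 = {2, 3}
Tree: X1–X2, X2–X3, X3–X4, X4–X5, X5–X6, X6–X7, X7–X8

Checking the three conditions: (i) the bags cover all of {1, 2, 3, 4, 5, 6, 7, 8, 9}; (ii) for each edge, some bag contains both endpoints; (iii) the bags containing any fixed vertex form a subtree. All hold, so the decomposition is valid with width 2 − 1 = 1.

Yes; width 1.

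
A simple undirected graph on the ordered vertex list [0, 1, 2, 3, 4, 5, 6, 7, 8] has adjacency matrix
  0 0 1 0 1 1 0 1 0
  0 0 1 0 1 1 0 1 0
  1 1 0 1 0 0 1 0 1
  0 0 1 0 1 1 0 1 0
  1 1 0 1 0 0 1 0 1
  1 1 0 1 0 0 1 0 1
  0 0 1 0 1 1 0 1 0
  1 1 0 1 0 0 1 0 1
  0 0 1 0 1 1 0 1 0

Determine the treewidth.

A width-4 tree decomposition is:
Bags: B1 = {0, 2, 4, 5, 7}  B2 = {2, 4, 5, 7, 8}  B3 = {1, 2, 4, 5, 7}  B4 = {2, 3, 4, 5, 7}  B5 = {2, 4, 5, 6, 7}
Tree: B1–B2, B2–B3, B3–B4, B4–B5
The largest bag has 5 vertices, giving width 4; this decomposition certifies tw(G) ≤ 4. For the lower bound: the 5 vertex sets {0,2}, {7,8}, {1,4}, {5}, {3} are disjoint, each induces a connected subgraph, and every pair is joined by at least one edge of G. Contracting each set to a single vertex therefore yields K_{5} as a minor, and since treewidth is minor-monotone, tw(G) ≥ tw(K_{5}) = 4. The upper and lower bounds meet at 4, so that is the treewidth.

4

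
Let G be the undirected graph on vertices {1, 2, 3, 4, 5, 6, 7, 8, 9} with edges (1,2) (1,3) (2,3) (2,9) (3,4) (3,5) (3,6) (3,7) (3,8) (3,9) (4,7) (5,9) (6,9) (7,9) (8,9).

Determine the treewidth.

2

A width-2 tree decomposition is:
Bags: B1 = {3, 7, 9}  B2 = {3, 4, 7}  B3 = {2, 3, 9}  B4 = {3, 5, 9}  B5 = {1, 2, 3}  B6 = {3, 6, 9}  B7 = {3, 8, 9}
Tree: B1–B2, B1–B3, B3–B4, B3–B5, B1–B6, B6–B7
The largest bag has 3 vertices, giving width 2; this decomposition certifies tw(G) ≤ 2. On the other hand G contains the 3-clique {1, 2, 3}. A clique must lie in a single bag of any decomposition, so no decomposition can have width below 2. Combining the bounds, tw(G) = 2.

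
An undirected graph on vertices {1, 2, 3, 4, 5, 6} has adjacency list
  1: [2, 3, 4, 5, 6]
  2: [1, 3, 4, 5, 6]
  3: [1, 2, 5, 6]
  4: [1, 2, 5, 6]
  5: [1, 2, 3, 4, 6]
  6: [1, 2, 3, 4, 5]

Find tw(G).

4

A width-4 tree decomposition is:
Bags: B1 = {1, 2, 3, 5, 6}  B2 = {1, 2, 4, 5, 6}
Tree: B1–B2
Every bag has size at most 5, so the width is 5 − 1 = 4 and tw(G) ≤ 4. For the lower bound, the 5 vertices {1, 2, 3, 5, 6} are pairwise adjacent, and any tree decomposition puts a clique entirely inside one bag — forcing width ≥ 4. Therefore the treewidth is 4.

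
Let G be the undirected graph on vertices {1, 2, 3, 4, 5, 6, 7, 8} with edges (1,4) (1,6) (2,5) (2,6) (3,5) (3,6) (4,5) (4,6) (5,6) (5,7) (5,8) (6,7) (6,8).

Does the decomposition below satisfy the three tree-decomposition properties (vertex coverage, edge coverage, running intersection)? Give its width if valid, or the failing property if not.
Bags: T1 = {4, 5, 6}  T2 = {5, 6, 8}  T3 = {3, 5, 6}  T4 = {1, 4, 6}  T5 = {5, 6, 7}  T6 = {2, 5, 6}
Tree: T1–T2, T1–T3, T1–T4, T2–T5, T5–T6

Every vertex of G appears in some bag (union = {1, 2, 3, 4, 5, 6, 7, 8}); every edge is covered by a bag; and for each vertex v the set of bags containing v is connected in the bag tree. The decomposition is therefore valid. The largest bag has 3 vertices, so the width is 2.

Yes; width 2.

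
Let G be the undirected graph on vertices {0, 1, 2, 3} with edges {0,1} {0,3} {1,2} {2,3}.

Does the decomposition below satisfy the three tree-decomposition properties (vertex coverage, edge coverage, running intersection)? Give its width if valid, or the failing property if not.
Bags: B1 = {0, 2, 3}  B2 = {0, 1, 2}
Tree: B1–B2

Every vertex of G appears in some bag (union = {0, 1, 2, 3}); every edge is covered by a bag; and for each vertex v the set of bags containing v is connected in the bag tree. The decomposition is therefore valid. The largest bag has 3 vertices, so the width is 2.

Yes; width 2.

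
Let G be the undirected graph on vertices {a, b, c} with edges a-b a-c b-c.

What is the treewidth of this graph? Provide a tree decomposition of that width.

Treewidth 2.
One optimal decomposition is:
Bags: B1 = {a, b, c}
Tree: (single bag)

A single bag containing all 3 vertices is trivially a valid decomposition of width 2. Conversely, {a, b, c} is a clique of size 3, and the vertices of any clique must share a bag in every tree decomposition; so some bag has ≥ 3 vertices and tw(G) ≥ 2. Hence tw(G) = 2 exactly.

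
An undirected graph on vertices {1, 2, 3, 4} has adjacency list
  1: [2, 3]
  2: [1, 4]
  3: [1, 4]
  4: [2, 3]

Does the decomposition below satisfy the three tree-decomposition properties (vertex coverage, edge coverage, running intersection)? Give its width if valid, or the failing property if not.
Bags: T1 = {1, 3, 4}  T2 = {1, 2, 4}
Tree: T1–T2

Every vertex of G appears in some bag (union = {1, 2, 3, 4}); every edge is covered by a bag; and for each vertex v the set of bags containing v is connected in the bag tree. The decomposition is therefore valid. The largest bag has 3 vertices, so the width is 2.

Yes; width 2.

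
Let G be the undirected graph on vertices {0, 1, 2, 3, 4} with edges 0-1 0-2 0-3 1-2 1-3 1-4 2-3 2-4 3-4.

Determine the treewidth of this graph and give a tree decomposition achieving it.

Treewidth 3.
One such decomposition:
Bags: B1 = {1, 2, 3, 4}  B2 = {0, 1, 2, 3}
Tree: B1–B2

Each bag holds 4 vertices, so the decomposition has width 3, which upper-bounds the treewidth. For the lower bound, the 4 vertices {0, 1, 2, 3} are pairwise adjacent, and any tree decomposition puts a clique entirely inside one bag — forcing width ≥ 3. Therefore the treewidth is 3.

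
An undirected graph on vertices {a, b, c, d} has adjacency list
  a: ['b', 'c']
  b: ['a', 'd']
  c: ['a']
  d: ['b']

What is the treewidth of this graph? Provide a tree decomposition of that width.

Each bag holds 2 vertices, so the decomposition has width 1, which upper-bounds the treewidth. Since G has at least one edge (e.g. a–b), it is not an edgeless graph, so tw(G) ≥ 1. The upper and lower bounds meet at 1, so that is the treewidth.

Treewidth 1.
Bags: B1 = {a, b}  B2 = {b, d}  B3 = {a, c}
Tree: B1–B2, B1–B3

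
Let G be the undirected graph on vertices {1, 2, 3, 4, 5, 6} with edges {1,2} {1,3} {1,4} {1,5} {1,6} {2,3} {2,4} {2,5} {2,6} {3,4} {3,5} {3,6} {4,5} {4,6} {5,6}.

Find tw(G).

A width-5 tree decomposition is:
Bags: B1 = {1, 2, 3, 4, 5, 6}
Tree: (single bag)
A single bag containing all 6 vertices is trivially a valid decomposition of width 5. For the lower bound, the 6 vertices {1, 2, 3, 4, 5, 6} are pairwise adjacent, and any tree decomposition puts a clique entirely inside one bag — forcing width ≥ 5. Hence tw(G) = 5 exactly.

5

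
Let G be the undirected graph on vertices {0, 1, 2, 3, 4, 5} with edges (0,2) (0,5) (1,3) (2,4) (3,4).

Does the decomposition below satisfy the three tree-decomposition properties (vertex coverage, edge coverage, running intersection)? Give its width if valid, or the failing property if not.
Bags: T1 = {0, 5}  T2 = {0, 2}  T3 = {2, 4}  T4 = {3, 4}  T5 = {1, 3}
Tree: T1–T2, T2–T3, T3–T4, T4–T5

Yes; width 1.

Checking the three conditions: (i) the bags cover all of {0, 1, 2, 3, 4, 5}; (ii) for each edge, some bag contains both endpoints; (iii) the bags containing any fixed vertex form a subtree. All hold, so the decomposition is valid with width 2 − 1 = 1.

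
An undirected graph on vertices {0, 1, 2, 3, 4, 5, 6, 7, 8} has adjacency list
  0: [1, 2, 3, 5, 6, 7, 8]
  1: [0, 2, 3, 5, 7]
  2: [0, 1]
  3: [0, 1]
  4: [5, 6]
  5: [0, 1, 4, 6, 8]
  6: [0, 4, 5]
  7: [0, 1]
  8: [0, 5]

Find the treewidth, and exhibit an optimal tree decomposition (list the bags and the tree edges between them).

Treewidth 2.
One optimal decomposition is:
Bags: B1 = {0, 5, 8}  B2 = {0, 1, 5}  B3 = {0, 5, 6}  B4 = {0, 1, 7}  B5 = {4, 5, 6}  B6 = {0, 1, 2}  B7 = {0, 1, 3}
Tree: B1–B2, B1–B3, B2–B4, B3–B5, B4–B6, B2–B7

Every bag has size at most 3, so the width is 3 − 1 = 2 and tw(G) ≤ 2. For the lower bound, the 3 vertices {0, 5, 8} are pairwise adjacent, and any tree decomposition puts a clique entirely inside one bag — forcing width ≥ 2. Hence tw(G) = 2 exactly.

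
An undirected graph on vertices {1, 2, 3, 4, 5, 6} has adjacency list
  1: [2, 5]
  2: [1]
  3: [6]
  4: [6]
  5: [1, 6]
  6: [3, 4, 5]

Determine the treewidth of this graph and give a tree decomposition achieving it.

The largest bag has 2 vertices, giving width 1; this decomposition certifies tw(G) ≤ 1. G has an edge, so its treewidth is at least 1. Therefore the treewidth is 1.

Treewidth 1.
One optimal decomposition is:
Bags: B1 = {5, 6}  B2 = {3, 6}  B3 = {1, 5}  B4 = {1, 2}  B5 = {4, 6}
Tree: B1–B2, B1–B3, B3–B4, B2–B5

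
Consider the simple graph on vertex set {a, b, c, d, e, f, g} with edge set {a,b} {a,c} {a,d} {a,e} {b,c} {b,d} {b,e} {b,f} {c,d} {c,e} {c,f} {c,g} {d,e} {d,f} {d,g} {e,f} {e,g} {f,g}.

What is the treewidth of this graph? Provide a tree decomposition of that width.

The largest bag has 5 vertices, giving width 4; this decomposition certifies tw(G) ≤ 4. Conversely, {a, b, c, d, e} is a clique of size 5, and the vertices of any clique must share a bag in every tree decomposition; so some bag has ≥ 5 vertices and tw(G) ≥ 4. Combining the bounds, tw(G) = 4.

Treewidth 4.
Bags: B1 = {b, c, d, e, f}  B2 = {c, d, e, f, g}  B3 = {a, b, c, d, e}
Tree: B1–B2, B1–B3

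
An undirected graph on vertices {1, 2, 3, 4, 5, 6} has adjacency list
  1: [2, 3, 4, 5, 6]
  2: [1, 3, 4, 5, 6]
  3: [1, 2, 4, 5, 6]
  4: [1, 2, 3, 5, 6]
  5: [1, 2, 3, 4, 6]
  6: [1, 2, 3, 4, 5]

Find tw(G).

5

A width-5 tree decomposition is:
Bags: B1 = {1, 2, 3, 4, 5, 6}
Tree: (single bag)
With just one bag of size 6, the width is 6 − 1 = 5, so tw(G) ≤ 5. For the lower bound, the 6 vertices {1, 2, 3, 4, 5, 6} are pairwise adjacent, and any tree decomposition puts a clique entirely inside one bag — forcing width ≥ 5. Therefore the treewidth is 5.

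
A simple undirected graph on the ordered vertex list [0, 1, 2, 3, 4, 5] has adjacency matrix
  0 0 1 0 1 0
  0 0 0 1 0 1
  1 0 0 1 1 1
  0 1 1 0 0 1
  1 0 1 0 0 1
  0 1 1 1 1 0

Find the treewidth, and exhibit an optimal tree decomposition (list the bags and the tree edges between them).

Each bag holds 3 vertices, so the decomposition has width 2, which upper-bounds the treewidth. On the other hand G contains the 3-clique {1, 3, 5}. A clique must lie in a single bag of any decomposition, so no decomposition can have width below 2. Hence tw(G) = 2 exactly.

Treewidth 2.
Bags: B1 = {2, 3, 5}  B2 = {2, 4, 5}  B3 = {0, 2, 4}  B4 = {1, 3, 5}
Tree: B1–B2, B2–B3, B1–B4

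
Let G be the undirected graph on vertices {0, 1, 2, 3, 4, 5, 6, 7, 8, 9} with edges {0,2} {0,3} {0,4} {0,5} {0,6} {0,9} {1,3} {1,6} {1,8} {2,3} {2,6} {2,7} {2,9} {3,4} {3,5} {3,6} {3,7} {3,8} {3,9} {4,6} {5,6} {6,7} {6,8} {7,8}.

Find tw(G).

3

A width-3 tree decomposition is:
Bags: B1 = {2, 3, 6, 7}  B2 = {0, 2, 3, 6}  B3 = {0, 2, 3, 9}  B4 = {0, 3, 4, 6}  B5 = {0, 3, 5, 6}  B6 = {3, 6, 7, 8}  B7 = {1, 3, 6, 8}
Tree: B1–B2, B2–B3, B2–B4, B2–B5, B1–B6, B6–B7
Every bag has size at most 4, so the width is 4 − 1 = 3 and tw(G) ≤ 3. On the other hand G contains the 4-clique {0, 2, 3, 9}. A clique must lie in a single bag of any decomposition, so no decomposition can have width below 3. Combining the bounds, tw(G) = 3.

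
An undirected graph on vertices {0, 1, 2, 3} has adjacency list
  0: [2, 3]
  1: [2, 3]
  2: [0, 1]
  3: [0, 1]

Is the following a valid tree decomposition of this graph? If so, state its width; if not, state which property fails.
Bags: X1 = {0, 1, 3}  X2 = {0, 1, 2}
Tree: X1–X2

Every vertex of G appears in some bag (union = {0, 1, 2, 3}); every edge is covered by a bag; and for each vertex v the set of bags containing v is connected in the bag tree. The decomposition is therefore valid. The largest bag has 3 vertices, so the width is 2.

Yes; width 2.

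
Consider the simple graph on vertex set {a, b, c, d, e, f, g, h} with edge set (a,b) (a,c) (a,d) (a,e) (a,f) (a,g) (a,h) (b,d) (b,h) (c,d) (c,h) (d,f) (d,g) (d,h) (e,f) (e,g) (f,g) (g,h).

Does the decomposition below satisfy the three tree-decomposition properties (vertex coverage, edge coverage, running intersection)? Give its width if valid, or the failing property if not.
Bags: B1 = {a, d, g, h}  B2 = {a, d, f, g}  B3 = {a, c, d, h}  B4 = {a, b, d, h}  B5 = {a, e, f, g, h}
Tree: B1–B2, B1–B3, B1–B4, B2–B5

A tree decomposition must satisfy three properties: every vertex lies in some bag; for every edge, both endpoints lie together in some bag; and for every vertex, the bags containing it form a connected subtree. Here bags containing vertex h are not connected in the tree, so the decomposition is invalid.

No — bags containing vertex h are not connected in the tree.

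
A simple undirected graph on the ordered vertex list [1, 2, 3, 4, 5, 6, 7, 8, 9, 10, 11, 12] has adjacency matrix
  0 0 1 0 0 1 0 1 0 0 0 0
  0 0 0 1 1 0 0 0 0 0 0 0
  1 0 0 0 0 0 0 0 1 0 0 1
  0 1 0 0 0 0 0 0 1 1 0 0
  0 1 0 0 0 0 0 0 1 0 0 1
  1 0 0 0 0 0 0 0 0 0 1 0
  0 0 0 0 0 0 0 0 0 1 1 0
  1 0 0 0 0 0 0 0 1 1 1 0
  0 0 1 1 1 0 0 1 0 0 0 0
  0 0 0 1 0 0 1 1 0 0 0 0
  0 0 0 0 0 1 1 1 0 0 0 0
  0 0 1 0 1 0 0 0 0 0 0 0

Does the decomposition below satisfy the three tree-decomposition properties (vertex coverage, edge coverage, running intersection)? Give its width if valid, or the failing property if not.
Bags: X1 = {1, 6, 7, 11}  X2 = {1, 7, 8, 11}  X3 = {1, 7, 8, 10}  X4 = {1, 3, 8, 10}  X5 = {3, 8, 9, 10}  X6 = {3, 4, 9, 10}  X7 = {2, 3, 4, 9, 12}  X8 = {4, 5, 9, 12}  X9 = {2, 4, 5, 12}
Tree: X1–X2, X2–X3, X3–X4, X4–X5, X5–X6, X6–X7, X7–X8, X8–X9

A tree decomposition must satisfy three properties: every vertex lies in some bag; for every edge, both endpoints lie together in some bag; and for every vertex, the bags containing it form a connected subtree. Here bags containing vertex 2 are not connected in the tree, so the decomposition is invalid.

No — bags containing vertex 2 are not connected in the tree.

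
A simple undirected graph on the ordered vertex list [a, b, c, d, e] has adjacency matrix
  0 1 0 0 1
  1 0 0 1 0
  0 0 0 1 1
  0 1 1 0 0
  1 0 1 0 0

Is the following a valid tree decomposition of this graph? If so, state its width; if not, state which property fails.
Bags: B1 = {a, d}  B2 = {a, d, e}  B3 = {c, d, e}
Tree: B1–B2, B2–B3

A tree decomposition must satisfy three properties: every vertex lies in some bag; for every edge, both endpoints lie together in some bag; and for every vertex, the bags containing it form a connected subtree. Here vertex b appears in no bag, so the decomposition is invalid.

No — vertex b appears in no bag.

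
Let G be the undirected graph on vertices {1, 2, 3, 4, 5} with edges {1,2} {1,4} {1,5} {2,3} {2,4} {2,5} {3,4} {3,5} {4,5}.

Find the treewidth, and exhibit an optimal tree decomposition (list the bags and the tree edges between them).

The largest bag has 4 vertices, giving width 3; this decomposition certifies tw(G) ≤ 3. Conversely, {1, 2, 4, 5} is a clique of size 4, and the vertices of any clique must share a bag in every tree decomposition; so some bag has ≥ 4 vertices and tw(G) ≥ 3. Combining the bounds, tw(G) = 3.

Treewidth 3.
Bags: B1 = {1, 2, 4, 5}  B2 = {2, 3, 4, 5}
Tree: B1–B2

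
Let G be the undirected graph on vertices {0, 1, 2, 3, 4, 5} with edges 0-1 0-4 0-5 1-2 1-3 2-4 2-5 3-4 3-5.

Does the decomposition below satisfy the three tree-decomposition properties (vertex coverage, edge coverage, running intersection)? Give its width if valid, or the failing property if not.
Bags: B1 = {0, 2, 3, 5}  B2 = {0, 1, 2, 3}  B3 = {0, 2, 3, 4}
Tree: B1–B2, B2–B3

Vertex coverage: the bags together contain {0, 1, 2, 3, 4, 5}, the full vertex set. Edge coverage: each edge of G has both endpoints in at least one bag. Running intersection: for every vertex, the bags containing it form a connected subtree. All three properties hold, so this is a valid tree decomposition of width max|bag| − 1 = 3, and hence tw(G) ≤ 3.

Yes; width 3.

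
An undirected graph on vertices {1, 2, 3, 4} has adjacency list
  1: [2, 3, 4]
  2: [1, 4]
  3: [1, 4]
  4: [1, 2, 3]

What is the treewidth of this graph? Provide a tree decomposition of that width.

Each bag holds 3 vertices, so the decomposition has width 2, which upper-bounds the treewidth. For the lower bound, the 3 vertices {1, 2, 4} are pairwise adjacent, and any tree decomposition puts a clique entirely inside one bag — forcing width ≥ 2. Hence tw(G) = 2 exactly.

Treewidth 2.
Bags: B1 = {1, 3, 4}  B2 = {1, 2, 4}
Tree: B1–B2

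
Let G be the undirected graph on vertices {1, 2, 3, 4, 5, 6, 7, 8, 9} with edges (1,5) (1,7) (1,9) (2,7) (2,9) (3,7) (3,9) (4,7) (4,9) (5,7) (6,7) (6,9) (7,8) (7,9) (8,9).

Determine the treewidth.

2

A width-2 tree decomposition is:
Bags: B1 = {4, 7, 9}  B2 = {7, 8, 9}  B3 = {6, 7, 9}  B4 = {3, 7, 9}  B5 = {1, 7, 9}  B6 = {2, 7, 9}  B7 = {1, 5, 7}
Tree: B1–B2, B2–B3, B3–B4, B3–B5, B1–B6, B5–B7
Each bag holds 3 vertices, so the decomposition has width 2, which upper-bounds the treewidth. For the lower bound, the 3 vertices {1, 7, 9} are pairwise adjacent, and any tree decomposition puts a clique entirely inside one bag — forcing width ≥ 2. Hence tw(G) = 2 exactly.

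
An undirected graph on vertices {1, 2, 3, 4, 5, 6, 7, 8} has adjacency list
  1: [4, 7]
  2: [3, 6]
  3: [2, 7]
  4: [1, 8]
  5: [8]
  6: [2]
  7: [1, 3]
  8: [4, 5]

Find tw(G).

A width-1 tree decomposition is:
Bags: B1 = {2, 6}  B2 = {2, 3}  B3 = {3, 7}  B4 = {1, 7}  B5 = {1, 4}  B6 = {4, 8}  B7 = {5, 8}
Tree: B1–B2, B2–B3, B3–B4, B4–B5, B5–B6, B6–B7
Each bag holds 2 vertices, so the decomposition has width 1, which upper-bounds the treewidth. G has an edge, so its treewidth is at least 1. The upper and lower bounds meet at 1, so that is the treewidth.

1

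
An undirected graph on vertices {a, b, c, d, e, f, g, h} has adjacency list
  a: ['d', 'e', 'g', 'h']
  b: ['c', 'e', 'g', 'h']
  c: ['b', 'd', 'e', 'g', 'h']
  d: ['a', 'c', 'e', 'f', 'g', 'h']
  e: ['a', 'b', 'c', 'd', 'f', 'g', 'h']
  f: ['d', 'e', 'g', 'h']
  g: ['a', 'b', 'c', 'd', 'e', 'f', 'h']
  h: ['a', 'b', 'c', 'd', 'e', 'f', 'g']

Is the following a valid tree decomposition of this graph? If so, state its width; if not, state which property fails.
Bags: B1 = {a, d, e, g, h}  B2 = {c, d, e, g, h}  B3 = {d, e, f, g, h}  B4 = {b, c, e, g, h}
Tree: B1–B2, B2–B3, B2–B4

Yes; width 4.

Checking the three conditions: (i) the bags cover all of {a, b, c, d, e, f, g, h}; (ii) for each edge, some bag contains both endpoints; (iii) the bags containing any fixed vertex form a subtree. All hold, so the decomposition is valid with width 5 − 1 = 4.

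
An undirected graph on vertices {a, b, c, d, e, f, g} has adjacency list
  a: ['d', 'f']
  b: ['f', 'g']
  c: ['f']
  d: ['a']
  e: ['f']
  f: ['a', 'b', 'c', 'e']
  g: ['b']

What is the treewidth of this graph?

A width-1 tree decomposition is:
Bags: B1 = {a, d}  B2 = {a, f}  B3 = {b, f}  B4 = {c, f}  B5 = {e, f}  B6 = {b, g}
Tree: B1–B2, B2–B3, B2–B4, B4–B5, B3–B6
Every bag has size at most 2, so the width is 2 − 1 = 1 and tw(G) ≤ 1. G has an edge, so its treewidth is at least 1. Therefore the treewidth is 1.

1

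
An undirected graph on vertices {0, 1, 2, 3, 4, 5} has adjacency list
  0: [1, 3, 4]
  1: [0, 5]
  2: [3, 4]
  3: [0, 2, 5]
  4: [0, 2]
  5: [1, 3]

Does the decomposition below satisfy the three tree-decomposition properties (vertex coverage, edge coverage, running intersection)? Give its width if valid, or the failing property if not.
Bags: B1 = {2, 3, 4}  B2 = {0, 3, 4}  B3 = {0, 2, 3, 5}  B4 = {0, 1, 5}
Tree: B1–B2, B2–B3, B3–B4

No — bags containing vertex 2 are not connected in the tree.

A tree decomposition must satisfy three properties: every vertex lies in some bag; for every edge, both endpoints lie together in some bag; and for every vertex, the bags containing it form a connected subtree. Here bags containing vertex 2 are not connected in the tree, so the decomposition is invalid.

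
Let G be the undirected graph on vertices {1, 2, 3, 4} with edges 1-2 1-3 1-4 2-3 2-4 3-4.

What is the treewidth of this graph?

A width-3 tree decomposition is:
Bags: B1 = {1, 2, 3, 4}
Tree: (single bag)
With just one bag of size 4, the width is 4 − 1 = 3, so tw(G) ≤ 3. Conversely, {1, 2, 3, 4} is a clique of size 4, and the vertices of any clique must share a bag in every tree decomposition; so some bag has ≥ 4 vertices and tw(G) ≥ 3. The upper and lower bounds meet at 3, so that is the treewidth.

3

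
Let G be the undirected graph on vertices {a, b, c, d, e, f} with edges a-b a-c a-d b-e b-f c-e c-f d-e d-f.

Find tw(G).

A width-3 tree decomposition is:
Bags: B1 = {a, b, e, f}  B2 = {a, c, e, f}  B3 = {a, d, e, f}
Tree: B1–B2, B2–B3
The largest bag has 4 vertices, giving width 3; this decomposition certifies tw(G) ≤ 3. For the lower bound: the 4 vertex sets {b,f}, {c,e}, {a}, {d} are disjoint, each induces a connected subgraph, and every pair is joined by at least one edge of G. Contracting each set to a single vertex therefore yields K_{4} as a minor, and since treewidth is minor-monotone, tw(G) ≥ tw(K_{4}) = 3. The upper and lower bounds meet at 3, so that is the treewidth.

3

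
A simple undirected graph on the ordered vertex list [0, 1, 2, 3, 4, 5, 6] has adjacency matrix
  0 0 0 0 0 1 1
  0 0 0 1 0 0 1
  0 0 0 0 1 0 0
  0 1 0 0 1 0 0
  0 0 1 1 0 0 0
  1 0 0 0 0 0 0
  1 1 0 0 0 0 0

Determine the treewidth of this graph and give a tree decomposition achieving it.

Treewidth 1.
Bags: B1 = {2, 4}  B2 = {3, 4}  B3 = {1, 3}  B4 = {1, 6}  B5 = {0, 6}  B6 = {0, 5}
Tree: B1–B2, B2–B3, B3–B4, B4–B5, B5–B6

The largest bag has 2 vertices, giving width 1; this decomposition certifies tw(G) ≤ 1. G has an edge, so its treewidth is at least 1. Combining the bounds, tw(G) = 1.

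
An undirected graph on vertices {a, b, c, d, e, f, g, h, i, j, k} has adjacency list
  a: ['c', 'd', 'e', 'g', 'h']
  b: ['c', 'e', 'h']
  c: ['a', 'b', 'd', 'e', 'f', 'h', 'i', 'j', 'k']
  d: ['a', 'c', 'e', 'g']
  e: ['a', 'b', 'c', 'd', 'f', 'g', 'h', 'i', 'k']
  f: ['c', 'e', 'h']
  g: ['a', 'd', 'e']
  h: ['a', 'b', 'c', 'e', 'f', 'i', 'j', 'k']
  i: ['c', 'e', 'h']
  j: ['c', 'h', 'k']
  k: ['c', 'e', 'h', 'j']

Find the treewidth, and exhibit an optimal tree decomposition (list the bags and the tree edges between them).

The largest bag has 4 vertices, giving width 3; this decomposition certifies tw(G) ≤ 3. For the lower bound, the 4 vertices {a, d, e, g} are pairwise adjacent, and any tree decomposition puts a clique entirely inside one bag — forcing width ≥ 3. Combining the bounds, tw(G) = 3.

Treewidth 3.
One optimal decomposition is:
Bags: B1 = {c, e, h, k}  B2 = {c, h, j, k}  B3 = {b, c, e, h}  B4 = {a, c, e, h}  B5 = {a, c, d, e}  B6 = {c, e, f, h}  B7 = {a, d, e, g}  B8 = {c, e, h, i}
Tree: B1–B2, B1–B3, B3–B4, B4–B5, B1–B6, B5–B7, B4–B8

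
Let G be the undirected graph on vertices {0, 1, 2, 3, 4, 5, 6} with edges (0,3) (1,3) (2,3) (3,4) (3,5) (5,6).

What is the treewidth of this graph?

1

A width-1 tree decomposition is:
Bags: B1 = {1, 3}  B2 = {3, 5}  B3 = {3, 4}  B4 = {0, 3}  B5 = {5, 6}  B6 = {2, 3}
Tree: B1–B2, B2–B3, B3–B4, B2–B5, B1–B6
The largest bag has 2 vertices, giving width 1; this decomposition certifies tw(G) ≤ 1. Since G has at least one edge (e.g. 1–3), it is not an edgeless graph, so tw(G) ≥ 1. Hence tw(G) = 1 exactly.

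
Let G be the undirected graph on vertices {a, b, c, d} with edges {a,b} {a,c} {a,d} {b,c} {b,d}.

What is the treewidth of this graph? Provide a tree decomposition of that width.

The largest bag has 3 vertices, giving width 2; this decomposition certifies tw(G) ≤ 2. Conversely, {a, b, d} is a clique of size 3, and the vertices of any clique must share a bag in every tree decomposition; so some bag has ≥ 3 vertices and tw(G) ≥ 2. Hence tw(G) = 2 exactly.

Treewidth 2.
Bags: B1 = {a, b, c}  B2 = {a, b, d}
Tree: B1–B2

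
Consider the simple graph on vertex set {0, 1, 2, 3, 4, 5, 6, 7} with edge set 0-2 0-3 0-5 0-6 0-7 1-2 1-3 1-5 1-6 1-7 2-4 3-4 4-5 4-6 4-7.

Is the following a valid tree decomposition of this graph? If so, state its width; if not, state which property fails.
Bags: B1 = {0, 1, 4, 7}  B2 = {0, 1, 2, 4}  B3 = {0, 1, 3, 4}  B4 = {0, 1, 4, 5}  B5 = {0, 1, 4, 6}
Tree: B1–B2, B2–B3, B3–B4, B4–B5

Yes; width 3.

Every vertex of G appears in some bag (union = {0, 1, 2, 3, 4, 5, 6, 7}); every edge is covered by a bag; and for each vertex v the set of bags containing v is connected in the bag tree. The decomposition is therefore valid. The largest bag has 4 vertices, so the width is 3.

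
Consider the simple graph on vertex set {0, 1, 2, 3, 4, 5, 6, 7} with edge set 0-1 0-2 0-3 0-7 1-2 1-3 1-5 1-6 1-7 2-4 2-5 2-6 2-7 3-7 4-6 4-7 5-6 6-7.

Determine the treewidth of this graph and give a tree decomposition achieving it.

Treewidth 3.
Bags: B1 = {1, 2, 5, 6}  B2 = {1, 2, 6, 7}  B3 = {0, 1, 2, 7}  B4 = {0, 1, 3, 7}  B5 = {2, 4, 6, 7}
Tree: B1–B2, B2–B3, B3–B4, B2–B5

The largest bag has 4 vertices, giving width 3; this decomposition certifies tw(G) ≤ 3. Conversely, {0, 1, 2, 7} is a clique of size 4, and the vertices of any clique must share a bag in every tree decomposition; so some bag has ≥ 4 vertices and tw(G) ≥ 3. Therefore the treewidth is 3.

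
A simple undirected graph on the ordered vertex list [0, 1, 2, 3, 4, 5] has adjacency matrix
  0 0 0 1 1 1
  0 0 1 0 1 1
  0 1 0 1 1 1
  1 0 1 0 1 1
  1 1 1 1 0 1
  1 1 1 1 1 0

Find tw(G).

A width-3 tree decomposition is:
Bags: B1 = {2, 3, 4, 5}  B2 = {1, 2, 4, 5}  B3 = {0, 3, 4, 5}
Tree: B1–B2, B1–B3
Each bag holds 4 vertices, so the decomposition has width 3, which upper-bounds the treewidth. On the other hand G contains the 4-clique {0, 3, 4, 5}. A clique must lie in a single bag of any decomposition, so no decomposition can have width below 3. Therefore the treewidth is 3.

3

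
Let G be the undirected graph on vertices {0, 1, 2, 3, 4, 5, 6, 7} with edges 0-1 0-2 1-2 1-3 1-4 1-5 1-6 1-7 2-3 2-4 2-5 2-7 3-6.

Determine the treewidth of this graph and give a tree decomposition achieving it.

Treewidth 2.
One such decomposition:
Bags: B1 = {1, 2, 3}  B2 = {0, 1, 2}  B3 = {1, 2, 5}  B4 = {1, 3, 6}  B5 = {1, 2, 7}  B6 = {1, 2, 4}
Tree: B1–B2, B1–B3, B1–B4, B1–B5, B3–B6

Each bag holds 3 vertices, so the decomposition has width 2, which upper-bounds the treewidth. On the other hand G contains the 3-clique {0, 1, 2}. A clique must lie in a single bag of any decomposition, so no decomposition can have width below 2. Hence tw(G) = 2 exactly.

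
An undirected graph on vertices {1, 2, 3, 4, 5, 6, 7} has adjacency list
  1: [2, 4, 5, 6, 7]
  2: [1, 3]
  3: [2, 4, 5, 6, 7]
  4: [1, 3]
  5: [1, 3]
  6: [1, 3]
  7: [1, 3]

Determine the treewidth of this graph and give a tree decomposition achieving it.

Every bag has size at most 3, so the width is 3 − 1 = 2 and tw(G) ≤ 2. The edges 1–5–3–6–1 form a cycle, so G is not a tree and its treewidth is at least 2. Therefore the treewidth is 2.

Treewidth 2.
One optimal decomposition is:
Bags: B1 = {1, 3, 5}  B2 = {1, 3, 6}  B3 = {1, 3, 7}  B4 = {1, 2, 3}  B5 = {1, 3, 4}
Tree: B1–B2, B2–B3, B3–B4, B4–B5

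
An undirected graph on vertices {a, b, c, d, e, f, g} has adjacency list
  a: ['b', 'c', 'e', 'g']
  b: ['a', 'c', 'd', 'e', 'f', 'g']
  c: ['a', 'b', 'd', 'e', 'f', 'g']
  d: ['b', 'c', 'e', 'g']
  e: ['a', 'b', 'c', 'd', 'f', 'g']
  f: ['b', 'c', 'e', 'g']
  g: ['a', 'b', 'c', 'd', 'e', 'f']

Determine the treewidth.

4

A width-4 tree decomposition is:
Bags: B1 = {a, b, c, e, g}  B2 = {b, c, d, e, g}  B3 = {b, c, e, f, g}
Tree: B1–B2, B2–B3
Every bag has size at most 5, so the width is 5 − 1 = 4 and tw(G) ≤ 4. Conversely, {b, c, d, e, g} is a clique of size 5, and the vertices of any clique must share a bag in every tree decomposition; so some bag has ≥ 5 vertices and tw(G) ≥ 4. The upper and lower bounds meet at 4, so that is the treewidth.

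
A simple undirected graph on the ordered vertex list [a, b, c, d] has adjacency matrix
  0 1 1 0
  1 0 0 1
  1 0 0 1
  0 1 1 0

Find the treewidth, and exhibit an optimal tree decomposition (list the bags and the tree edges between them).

Every bag has size at most 3, so the width is 3 − 1 = 2 and tw(G) ≤ 2. For the lower bound, G contains the cycle a–c–d–b–a, so G is not a forest; only forests have treewidth ≤ 1, hence tw(G) ≥ 2. Therefore the treewidth is 2.

Treewidth 2.
Bags: B1 = {a, c, d}  B2 = {a, b, d}
Tree: B1–B2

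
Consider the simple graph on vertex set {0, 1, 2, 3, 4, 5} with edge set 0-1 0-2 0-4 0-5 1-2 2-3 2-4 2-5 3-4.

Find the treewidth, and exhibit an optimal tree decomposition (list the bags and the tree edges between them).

Every bag has size at most 3, so the width is 3 − 1 = 2 and tw(G) ≤ 2. Conversely, {0, 1, 2} is a clique of size 3, and the vertices of any clique must share a bag in every tree decomposition; so some bag has ≥ 3 vertices and tw(G) ≥ 2. Hence tw(G) = 2 exactly.

Treewidth 2.
One optimal decomposition is:
Bags: B1 = {0, 2, 4}  B2 = {2, 3, 4}  B3 = {0, 2, 5}  B4 = {0, 1, 2}
Tree: B1–B2, B1–B3, B1–B4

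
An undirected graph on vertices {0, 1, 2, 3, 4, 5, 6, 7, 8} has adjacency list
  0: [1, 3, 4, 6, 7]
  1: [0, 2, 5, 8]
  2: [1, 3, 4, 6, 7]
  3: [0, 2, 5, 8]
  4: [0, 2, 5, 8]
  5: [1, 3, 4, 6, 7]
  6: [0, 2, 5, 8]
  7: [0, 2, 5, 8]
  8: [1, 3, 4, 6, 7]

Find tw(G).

A width-4 tree decomposition is:
Bags: B1 = {0, 2, 4, 5, 8}  B2 = {0, 2, 3, 5, 8}  B3 = {0, 2, 5, 6, 8}  B4 = {0, 1, 2, 5, 8}  B5 = {0, 2, 5, 7, 8}
Tree: B1–B2, B2–B3, B3–B4, B4–B5
Every bag has size at most 5, so the width is 5 − 1 = 4 and tw(G) ≤ 4. For the lower bound: the 5 vertex sets {2,4}, {3,8}, {5,6}, {0}, {1} are disjoint, each induces a connected subgraph, and every pair is joined by at least one edge of G. Contracting each set to a single vertex therefore yields K_{5} as a minor, and since treewidth is minor-monotone, tw(G) ≥ tw(K_{5}) = 4. Hence tw(G) = 4 exactly.

4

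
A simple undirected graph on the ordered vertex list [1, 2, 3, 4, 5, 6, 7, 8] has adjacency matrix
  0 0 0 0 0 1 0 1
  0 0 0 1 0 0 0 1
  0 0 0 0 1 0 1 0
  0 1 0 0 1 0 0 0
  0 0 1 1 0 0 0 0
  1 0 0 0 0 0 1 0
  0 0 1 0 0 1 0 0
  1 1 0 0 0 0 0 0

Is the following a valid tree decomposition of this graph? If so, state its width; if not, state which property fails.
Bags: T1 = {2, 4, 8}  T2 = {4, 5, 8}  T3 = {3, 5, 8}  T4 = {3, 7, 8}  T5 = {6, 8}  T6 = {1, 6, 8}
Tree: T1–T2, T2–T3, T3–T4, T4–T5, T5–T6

A tree decomposition must satisfy three properties: every vertex lies in some bag; for every edge, both endpoints lie together in some bag; and for every vertex, the bags containing it form a connected subtree. Here edge (7,6) lies in no bag, so the decomposition is invalid.

No — edge (7,6) lies in no bag.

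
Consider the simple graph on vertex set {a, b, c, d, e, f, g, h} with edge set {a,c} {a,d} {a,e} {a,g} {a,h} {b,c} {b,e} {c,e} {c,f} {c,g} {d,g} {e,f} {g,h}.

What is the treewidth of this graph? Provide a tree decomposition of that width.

Treewidth 2.
One optimal decomposition is:
Bags: B1 = {a, d, g}  B2 = {a, c, g}  B3 = {a, c, e}  B4 = {a, g, h}  B5 = {b, c, e}  B6 = {c, e, f}
Tree: B1–B2, B2–B3, B2–B4, B3–B5, B5–B6

The largest bag has 3 vertices, giving width 2; this decomposition certifies tw(G) ≤ 2. On the other hand G contains the 3-clique {a, d, g}. A clique must lie in a single bag of any decomposition, so no decomposition can have width below 2. Therefore the treewidth is 2.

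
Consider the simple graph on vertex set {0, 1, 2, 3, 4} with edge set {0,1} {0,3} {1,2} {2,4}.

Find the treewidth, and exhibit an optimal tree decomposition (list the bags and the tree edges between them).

Every bag has size at most 2, so the width is 2 − 1 = 1 and tw(G) ≤ 1. Any graph with an edge has treewidth ≥ 1, and G has the edge 4–2. Hence tw(G) = 1 exactly.

Treewidth 1.
One optimal decomposition is:
Bags: B1 = {2, 4}  B2 = {1, 2}  B3 = {0, 1}  B4 = {0, 3}
Tree: B1–B2, B2–B3, B3–B4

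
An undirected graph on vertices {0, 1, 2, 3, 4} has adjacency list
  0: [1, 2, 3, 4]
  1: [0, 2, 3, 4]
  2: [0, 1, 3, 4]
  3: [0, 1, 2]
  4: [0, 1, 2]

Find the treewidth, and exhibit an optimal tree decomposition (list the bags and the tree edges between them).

Treewidth 3.
One optimal decomposition is:
Bags: B1 = {0, 1, 2, 3}  B2 = {0, 1, 2, 4}
Tree: B1–B2

Every bag has size at most 4, so the width is 4 − 1 = 3 and tw(G) ≤ 3. On the other hand G contains the 4-clique {0, 1, 2, 3}. A clique must lie in a single bag of any decomposition, so no decomposition can have width below 3. The upper and lower bounds meet at 3, so that is the treewidth.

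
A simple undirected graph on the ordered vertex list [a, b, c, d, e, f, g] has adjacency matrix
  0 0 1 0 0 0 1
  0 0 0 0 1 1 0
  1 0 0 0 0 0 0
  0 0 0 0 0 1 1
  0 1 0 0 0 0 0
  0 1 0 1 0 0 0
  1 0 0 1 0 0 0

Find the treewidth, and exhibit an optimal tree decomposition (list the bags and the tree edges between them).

Treewidth 1.
One optimal decomposition is:
Bags: B1 = {a, c}  B2 = {a, g}  B3 = {d, g}  B4 = {d, f}  B5 = {b, f}  B6 = {b, e}
Tree: B1–B2, B2–B3, B3–B4, B4–B5, B5–B6

The largest bag has 2 vertices, giving width 1; this decomposition certifies tw(G) ≤ 1. G has an edge, so its treewidth is at least 1. Hence tw(G) = 1 exactly.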